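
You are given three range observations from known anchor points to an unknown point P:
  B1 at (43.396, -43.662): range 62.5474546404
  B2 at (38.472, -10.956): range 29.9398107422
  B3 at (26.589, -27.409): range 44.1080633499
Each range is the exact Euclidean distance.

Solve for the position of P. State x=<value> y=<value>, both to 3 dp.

x=26.996 y=16.697

eq1: (x − 43.396)² + (y + 43.662)² = 62.5474546404²
eq2: (x − 38.472)² + (y + 10.956)² = 29.9398107422²
eq3: (x − 26.589)² + (y + 27.409)² = 44.1080633499²
eq3−eq2, eq3−eq1 (x²,y² cancel):
  23.766·x + 32.906·y = 1191.029503
  33.614·x − 32.506·y = 364.692028
det = 23.766·-32.506 − 32.906·33.614 = -1878.639880
x = (1191.029503·-32.506 − 32.906·364.692028) / -1878.639880 = 26.996212
y = (23.766·364.692028 − 1191.029503·33.614) / -1878.639880 = 16.697184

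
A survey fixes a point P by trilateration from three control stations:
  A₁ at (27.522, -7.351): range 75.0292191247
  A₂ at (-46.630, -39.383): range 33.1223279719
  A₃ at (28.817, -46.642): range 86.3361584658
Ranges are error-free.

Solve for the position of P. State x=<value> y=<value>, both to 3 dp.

eq1: (x − 27.522)² + (y + 7.351)² = 75.0292191247²
eq2: (x + 46.630)² + (y + 39.383)² = 33.1223279719²
eq3: (x − 28.817)² + (y + 46.642)² = 86.3361584658²
eq3−eq2, eq3−eq1 (x²,y² cancel):
  -150.894·x + 14.518·y = 7076.325584
  -2.590·x + 78.582·y = -369.849432
det = -150.894·78.582 − 14.518·-2.590 = -11819.950688
x = (7076.325584·78.582 − 14.518·-369.849432) / -11819.950688 = -47.499461
y = (-150.894·-369.849432 − 7076.325584·-2.590) / -11819.950688 = -6.272086

x=-47.499 y=-6.272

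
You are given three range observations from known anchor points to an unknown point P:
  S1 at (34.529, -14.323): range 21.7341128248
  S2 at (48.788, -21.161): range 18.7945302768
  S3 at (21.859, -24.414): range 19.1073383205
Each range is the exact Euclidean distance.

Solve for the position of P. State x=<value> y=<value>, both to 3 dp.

eq1: (x − 34.529)² + (y + 14.323)² = 21.7341128248²
eq2: (x − 48.788)² + (y + 21.161)² = 18.7945302768²
eq3: (x − 21.859)² + (y + 24.414)² = 19.1073383205²
eq3−eq2, eq3−eq1 (x²,y² cancel):
  53.858·x + 6.506·y = 1766.053597
  25.340·x + 20.182·y = 216.259610
det = 53.858·20.182 − 6.506·25.340 = 922.100116
x = (1766.053597·20.182 − 6.506·216.259610) / 922.100116 = 37.127757
y = (53.858·216.259610 − 1766.053597·25.340) / 922.100116 = -35.901186

x=37.128 y=-35.901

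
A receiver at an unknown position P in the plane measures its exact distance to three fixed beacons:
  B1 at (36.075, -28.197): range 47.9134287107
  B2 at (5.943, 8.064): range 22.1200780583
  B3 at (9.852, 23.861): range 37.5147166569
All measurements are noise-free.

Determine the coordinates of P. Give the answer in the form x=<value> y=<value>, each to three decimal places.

x=-7.905 y=-9.185

eq1: (x − 36.075)² + (y + 28.197)² = 47.9134287107²
eq2: (x − 5.943)² + (y − 8.064)² = 22.1200780583²
eq3: (x − 9.852)² + (y − 23.861)² = 37.5147166569²
eq3−eq2, eq3−eq1 (x²,y² cancel):
  -7.818·x − 31.594·y = 351.994233
  52.446·x − 104.116·y = 541.724524
det = -7.818·-104.116 − -31.594·52.446 = 2470.957812
x = (351.994233·-104.116 − -31.594·541.724524) / 2470.957812 = -7.905026
y = (-7.818·541.724524 − 351.994233·52.446) / 2470.957812 = -9.185058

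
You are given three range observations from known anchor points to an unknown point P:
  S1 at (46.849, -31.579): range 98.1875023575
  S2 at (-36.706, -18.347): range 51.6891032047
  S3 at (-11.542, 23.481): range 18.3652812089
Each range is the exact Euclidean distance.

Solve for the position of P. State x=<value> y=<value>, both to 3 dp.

x=-27.528 y=32.521

eq1: (x − 46.849)² + (y + 31.579)² = 98.1875023575²
eq2: (x + 36.706)² + (y + 18.347)² = 51.6891032047²
eq3: (x + 11.542)² + (y − 23.481)² = 18.3652812089²
eq1−eq3, eq1−eq2 (x²,y² cancel):
  -116.782·x + 110.120·y = 6796.015148
  -167.110·x + 26.464·y = 5460.903032
det = -116.782·26.464 − 110.120·-167.110 = 15311.634352
x = (6796.015148·26.464 − 110.120·5460.903032) / 15311.634352 = -27.528407
y = (-116.782·5460.903032 − 6796.015148·-167.110) / 15311.634352 = 32.520821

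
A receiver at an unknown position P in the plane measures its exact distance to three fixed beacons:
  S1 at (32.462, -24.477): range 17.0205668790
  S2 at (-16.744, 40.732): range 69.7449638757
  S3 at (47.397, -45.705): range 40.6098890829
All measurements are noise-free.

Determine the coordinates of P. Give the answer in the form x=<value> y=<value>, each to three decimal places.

eq1: (x − 32.462)² + (y + 24.477)² = 17.0205668790²
eq2: (x + 16.744)² + (y − 40.732)² = 69.7449638757²
eq3: (x − 47.397)² + (y + 45.705)² = 40.6098890829²
eq3−eq1, eq3−eq2 (x²,y² cancel):
  -29.870·x + 42.456·y = -1323.054267
  -128.282·x + 172.874·y = -5611.162169
det = -29.870·172.874 − 42.456·-128.282 = 282.594212
x = (-1323.054267·172.874 − 42.456·-5611.162169) / 282.594212 = 33.637694
y = (-29.870·-5611.162169 − -1323.054267·-128.282) / 282.594212 = -7.497087

x=33.638 y=-7.497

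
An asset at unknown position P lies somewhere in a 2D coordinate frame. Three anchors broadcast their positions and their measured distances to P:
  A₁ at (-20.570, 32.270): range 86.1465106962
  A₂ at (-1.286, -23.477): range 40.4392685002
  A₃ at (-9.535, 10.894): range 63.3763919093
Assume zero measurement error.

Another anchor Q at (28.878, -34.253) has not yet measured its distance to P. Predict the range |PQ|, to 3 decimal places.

10.428

eq1: (x + 20.570)² + (y − 32.270)² = 86.1465106962²
eq2: (x + 1.286)² + (y + 23.477)² = 40.4392685002²
eq3: (x + 9.535)² + (y − 10.894)² = 63.3763919093²
eq2−eq1, eq2−eq3 (x²,y² cancel):
  -38.568·x + 111.494·y = -4874.232393
  -16.498·x + 68.742·y = -2724.460479
det = -38.568·68.742 − 111.494·-16.498 = -811.813444
x = (-4874.232393·68.742 − 111.494·-2724.460479) / -811.813444 = 38.559951
y = (-38.568·-2724.460479 − -4874.232393·-16.498) / -811.813444 = -30.378785
|P − Q| = √((38.559951 − 28.878)² + (-30.378785 − -34.253)²) = 10.428313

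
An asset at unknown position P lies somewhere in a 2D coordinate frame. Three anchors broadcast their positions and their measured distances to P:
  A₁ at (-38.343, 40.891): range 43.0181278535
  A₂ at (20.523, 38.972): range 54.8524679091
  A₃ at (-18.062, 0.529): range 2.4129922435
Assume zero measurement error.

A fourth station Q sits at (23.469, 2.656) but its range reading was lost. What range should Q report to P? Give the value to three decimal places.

eq1: (x + 38.343)² + (y − 40.891)² = 43.0181278535²
eq2: (x − 20.523)² + (y − 38.972)² = 54.8524679091²
eq3: (x + 18.062)² + (y − 0.529)² = 2.4129922435²
eq2−eq1, eq2−eq3 (x²,y² cancel):
  -117.732·x + 3.838·y = 2360.483129
  -77.170·x − 76.886·y = 1389.476076
det = -117.732·-76.886 − 3.838·-77.170 = 9348.121012
x = (2360.483129·-76.886 − 3.838·1389.476076) / 9348.121012 = -19.984863
y = (-117.732·1389.476076 − 2360.483129·-77.170) / 9348.121012 = 1.986783
|P − Q| = √((-19.984863 − 23.469)² + (1.986783 − 2.656)²) = 43.459016

43.459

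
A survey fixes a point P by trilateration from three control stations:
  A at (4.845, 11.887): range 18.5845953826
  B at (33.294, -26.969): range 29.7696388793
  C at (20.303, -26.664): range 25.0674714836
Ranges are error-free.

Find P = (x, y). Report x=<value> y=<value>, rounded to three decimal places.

x=17.463 y=-1.758

eq1: (x − 4.845)² + (y − 11.887)² = 18.5845953826²
eq2: (x − 33.294)² + (y + 26.969)² = 29.7696388793²
eq3: (x − 20.303)² + (y + 26.664)² = 25.0674714836²
eq2−eq3, eq2−eq1 (x²,y² cancel):
  -25.982·x + 0.610·y = -454.783420
  -56.898·x + 77.712·y = -1130.198390
det = -25.982·77.712 − 0.610·-56.898 = -1984.405404
x = (-454.783420·77.712 − 0.610·-1130.198390) / -1984.405404 = 17.462514
y = (-25.982·-1130.198390 − -454.783420·-56.898) / -1984.405404 = -1.757981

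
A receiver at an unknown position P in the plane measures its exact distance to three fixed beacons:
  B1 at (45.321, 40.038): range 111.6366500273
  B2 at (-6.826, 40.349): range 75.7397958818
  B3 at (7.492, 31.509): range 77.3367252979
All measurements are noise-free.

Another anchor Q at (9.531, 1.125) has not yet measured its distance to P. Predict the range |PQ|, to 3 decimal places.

60.907

eq1: (x − 45.321)² + (y − 40.038)² = 111.6366500273²
eq2: (x + 6.826)² + (y − 40.349)² = 75.7397958818²
eq3: (x − 7.492)² + (y − 31.509)² = 77.3367252979²
eq2−eq1, eq2−eq3 (x²,y² cancel):
  104.294·x − 0.622·y = -4743.826541
  28.636·x − 17.680·y = -870.141332
det = 104.294·-17.680 − -0.622·28.636 = -1826.106328
x = (-4743.826541·-17.680 − -0.622·-870.141332) / -1826.106328 = -45.632406
y = (104.294·-870.141332 − -4743.826541·28.636) / -1826.106328 = -24.693905
|P − Q| = √((-45.632406 − 9.531)² + (-24.693905 − 1.125)²) = 60.906627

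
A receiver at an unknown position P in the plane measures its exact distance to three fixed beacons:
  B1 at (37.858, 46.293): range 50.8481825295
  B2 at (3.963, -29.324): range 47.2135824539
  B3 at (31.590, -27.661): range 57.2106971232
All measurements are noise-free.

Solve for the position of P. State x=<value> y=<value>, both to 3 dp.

x=-3.870 y=17.235

eq1: (x − 37.858)² + (y − 46.293)² = 50.8481825295²
eq2: (x − 3.963)² + (y + 29.324)² = 47.2135824539²
eq3: (x − 31.590)² + (y + 27.661)² = 57.2106971232²
eq1−eq3, eq1−eq2 (x²,y² cancel):
  -12.536·x − 147.908·y = -2500.737191
  -67.790·x − 151.234·y = -2344.252370
det = -12.536·-151.234 − -147.908·-67.790 = -8130.813896
x = (-2500.737191·-151.234 − -147.908·-2344.252370) / -8130.813896 = -3.869577
y = (-12.536·-2344.252370 − -2500.737191·-67.790) / -8130.813896 = 17.235350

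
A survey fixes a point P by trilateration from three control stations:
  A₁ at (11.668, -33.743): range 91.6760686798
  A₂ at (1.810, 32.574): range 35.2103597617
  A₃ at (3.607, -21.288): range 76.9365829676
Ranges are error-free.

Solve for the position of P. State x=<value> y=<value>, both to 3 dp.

eq1: (x − 11.668)² + (y + 33.743)² = 91.6760686798²
eq2: (x − 1.810)² + (y − 32.574)² = 35.2103597617²
eq3: (x − 3.607)² + (y + 21.288)² = 76.9365829676²
eq2−eq1, eq2−eq3 (x²,y² cancel):
  19.716·x − 132.634·y = -6954.341437
  3.594·x − 107.724·y = -5277.620547
det = 19.716·-107.724 − -132.634·3.594 = -1647.199788
x = (-6954.341437·-107.724 − -132.634·-5277.620547) / -1647.199788 = -29.843103
y = (19.716·-5277.620547 − -6954.341437·3.594) / -1647.199788 = 47.996402

x=-29.843 y=47.996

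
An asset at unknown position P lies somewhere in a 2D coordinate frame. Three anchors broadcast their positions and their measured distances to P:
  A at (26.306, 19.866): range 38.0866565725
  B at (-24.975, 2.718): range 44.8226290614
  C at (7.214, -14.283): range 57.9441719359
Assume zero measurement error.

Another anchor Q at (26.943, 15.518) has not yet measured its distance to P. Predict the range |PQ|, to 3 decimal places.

41.301

eq1: (x − 26.306)² + (y − 19.866)² = 38.0866565725²
eq2: (x + 24.975)² + (y − 2.718)² = 44.8226290614²
eq3: (x − 7.214)² + (y + 14.283)² = 57.9441719359²
eq1−eq3, eq1−eq2 (x²,y² cancel):
  -38.184·x − 68.298·y = -2737.551359
  -102.562·x − 34.296·y = -1014.000110
det = -38.184·-34.296 − -68.298·-102.562 = -5695.221012
x = (-2737.551359·-34.296 − -68.298·-1014.000110) / -5695.221012 = -4.325185
y = (-38.184·-1014.000110 − -2737.551359·-102.562) / -5695.221012 = 42.500574
|P − Q| = √((-4.325185 − 26.943)² + (42.500574 − 15.518)²) = 41.300831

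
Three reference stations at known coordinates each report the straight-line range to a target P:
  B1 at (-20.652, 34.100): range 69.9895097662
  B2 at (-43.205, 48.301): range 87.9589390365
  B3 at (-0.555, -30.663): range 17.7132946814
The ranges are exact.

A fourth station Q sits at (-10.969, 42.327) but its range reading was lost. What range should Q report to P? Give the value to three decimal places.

78.418

eq1: (x + 20.652)² + (y − 34.100)² = 69.9895097662²
eq2: (x + 43.205)² + (y − 48.301)² = 87.9589390365²
eq3: (x + 0.555)² + (y + 30.663)² = 17.7132946814²
eq3−eq2, eq3−eq1 (x²,y² cancel):
  -85.300·x + 157.928·y = -4163.883116
  -40.194·x + 129.526·y = -3935.983159
det = -85.300·129.526 − 157.928·-40.194 = -4700.809768
x = (-4163.883116·129.526 − 157.928·-3935.983159) / -4700.809768 = -17.501415
y = (-85.300·-3935.983159 − -4163.883116·-40.194) / -4700.809768 = -35.818562
|P − Q| = √((-17.501415 − -10.969)² + (-35.818562 − 42.327)²) = 78.418118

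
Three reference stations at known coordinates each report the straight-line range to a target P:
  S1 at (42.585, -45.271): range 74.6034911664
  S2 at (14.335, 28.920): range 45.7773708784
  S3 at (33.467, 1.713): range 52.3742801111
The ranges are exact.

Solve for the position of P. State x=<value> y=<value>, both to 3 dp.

eq1: (x − 42.585)² + (y + 45.271)² = 74.6034911664²
eq2: (x − 14.335)² + (y − 28.920)² = 45.7773708784²
eq3: (x − 33.467)² + (y − 1.713)² = 52.3742801111²
eq3−eq1, eq3−eq2 (x²,y² cancel):
  18.236·x − 93.968·y = -82.644469
  -38.264·x + 54.414·y = 566.381700
det = 18.236·54.414 − -93.968·-38.264 = -2603.297848
x = (-82.644469·54.414 − -93.968·566.381700) / -2603.297848 = -18.716544
y = (18.236·566.381700 − -82.644469·-38.264) / -2603.297848 = -2.752750

x=-18.717 y=-2.753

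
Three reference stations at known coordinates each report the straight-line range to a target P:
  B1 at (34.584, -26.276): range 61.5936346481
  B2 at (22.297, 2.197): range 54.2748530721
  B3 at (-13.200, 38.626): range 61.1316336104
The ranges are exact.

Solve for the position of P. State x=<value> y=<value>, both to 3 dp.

eq1: (x − 34.584)² + (y + 26.276)² = 61.5936346481²
eq2: (x − 22.297)² + (y − 2.197)² = 54.2748530721²
eq3: (x + 13.200)² + (y − 38.626)² = 61.1316336104²
eq2−eq1, eq2−eq3 (x²,y² cancel):
  24.574·x − 56.946·y = 536.482061
  -70.994·x + 72.858·y = 372.907906
det = 24.574·72.858 − -56.946·-70.994 = -2252.411832
x = (536.482061·72.858 − -56.946·372.907906) / -2252.411832 = -26.781347
y = (24.574·372.907906 − 536.482061·-70.994) / -2252.411832 = -20.977889

x=-26.781 y=-20.978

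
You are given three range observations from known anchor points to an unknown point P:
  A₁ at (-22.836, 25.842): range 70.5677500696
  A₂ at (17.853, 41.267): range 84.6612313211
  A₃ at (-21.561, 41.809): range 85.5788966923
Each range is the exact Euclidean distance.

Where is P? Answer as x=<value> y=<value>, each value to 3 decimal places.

eq1: (x + 22.836)² + (y − 25.842)² = 70.5677500696²
eq2: (x − 17.853)² + (y − 41.267)² = 84.6612313211²
eq3: (x + 21.561)² + (y − 41.809)² = 85.5788966923²
eq3−eq1, eq3−eq2 (x²,y² cancel):
  -2.550·x − 31.934·y = 1320.362867
  78.828·x − 1.084·y = -34.950834
det = -2.550·-1.084 − -31.934·78.828 = 2520.057552
x = (1320.362867·-1.084 − -31.934·-34.950834) / 2520.057552 = -1.010847
y = (-2.550·-34.950834 − 1320.362867·78.828) / 2520.057552 = -41.265899

x=-1.011 y=-41.266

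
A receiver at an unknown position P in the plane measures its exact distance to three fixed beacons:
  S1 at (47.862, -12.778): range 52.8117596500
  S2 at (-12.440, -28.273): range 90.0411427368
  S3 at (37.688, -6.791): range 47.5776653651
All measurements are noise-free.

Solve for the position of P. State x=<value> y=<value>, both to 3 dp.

x=46.254 y=40.009

eq1: (x − 47.862)² + (y + 12.778)² = 52.8117596500²
eq2: (x + 12.440)² + (y + 28.273)² = 90.0411427368²
eq3: (x − 37.688)² + (y + 6.791)² = 47.5776653651²
eq1−eq3, eq1−eq2 (x²,y² cancel):
  -20.348·x + 11.974·y = -462.097587
  -120.604·x − 30.990·y = -6818.257627
det = -20.348·-30.990 − 11.974·-120.604 = 2074.696816
x = (-462.097587·-30.990 − 11.974·-6818.257627) / 2074.696816 = 46.253612
y = (-20.348·-6818.257627 − -462.097587·-120.604) / 2074.696816 = 40.009262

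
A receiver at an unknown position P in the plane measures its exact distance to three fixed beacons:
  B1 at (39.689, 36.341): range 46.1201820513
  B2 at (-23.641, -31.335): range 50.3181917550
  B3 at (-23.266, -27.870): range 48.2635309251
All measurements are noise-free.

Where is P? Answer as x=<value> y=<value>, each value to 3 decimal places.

x=19.232 y=-4.994

eq1: (x − 39.689)² + (y − 36.341)² = 46.1201820513²
eq2: (x + 23.641)² + (y + 31.335)² = 50.3181917550²
eq3: (x + 23.266)² + (y + 27.870)² = 48.2635309251²
eq1−eq3, eq1−eq2 (x²,y² cancel):
  -125.910·x − 128.422·y = -1780.138571
  -126.660·x − 135.352·y = -1759.955125
det = -125.910·-135.352 − -128.422·-126.660 = 776.239800
x = (-1780.138571·-135.352 − -128.422·-1759.955125) / 776.239800 = 19.231633
y = (-125.910·-1759.955125 − -1780.138571·-126.660) / 776.239800 = -4.993820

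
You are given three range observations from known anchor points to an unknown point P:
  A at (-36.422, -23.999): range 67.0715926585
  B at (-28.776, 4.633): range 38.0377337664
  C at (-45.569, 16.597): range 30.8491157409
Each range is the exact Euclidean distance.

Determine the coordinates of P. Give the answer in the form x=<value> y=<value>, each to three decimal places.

eq1: (x + 36.422)² + (y + 23.999)² = 67.0715926585²
eq2: (x + 28.776)² + (y − 4.633)² = 38.0377337664²
eq3: (x + 45.569)² + (y − 16.597)² = 30.8491157409²
eq1−eq2, eq1−eq3 (x²,y² cancel):
  15.292·x + 57.264·y = 1998.738132
  -18.294·x + 81.192·y = 3996.410685
det = 15.292·81.192 − 57.264·-18.294 = 2289.175680
x = (1998.738132·81.192 − 57.264·3996.410685) / 2289.175680 = -29.079863
y = (15.292·3996.410685 − 1998.738132·-18.294) / 2289.175680 = 42.669520

x=-29.080 y=42.670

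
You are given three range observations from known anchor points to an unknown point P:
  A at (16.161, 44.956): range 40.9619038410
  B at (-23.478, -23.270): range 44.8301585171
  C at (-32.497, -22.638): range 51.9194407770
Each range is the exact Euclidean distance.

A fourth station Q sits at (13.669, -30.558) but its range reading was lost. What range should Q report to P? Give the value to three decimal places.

34.813

eq1: (x − 16.161)² + (y − 44.956)² = 40.9619038410²
eq2: (x + 23.478)² + (y + 23.270)² = 44.8301585171²
eq3: (x + 32.497)² + (y + 22.638)² = 51.9194407770²
eq2−eq3, eq2−eq1 (x²,y² cancel):
  -18.038·x + 1.264·y = -210.060549
  79.278·x + 136.452·y = 1521.376019
det = -18.038·136.452 − 1.264·79.278 = -2561.528568
x = (-210.060549·136.452 − 1.264·1521.376019) / -2561.528568 = 11.940605
y = (-18.038·1521.376019 − -210.060549·79.278) / -2561.528568 = 4.212095
|P − Q| = √((11.940605 − 13.669)² + (4.212095 − -30.558)²) = 34.813027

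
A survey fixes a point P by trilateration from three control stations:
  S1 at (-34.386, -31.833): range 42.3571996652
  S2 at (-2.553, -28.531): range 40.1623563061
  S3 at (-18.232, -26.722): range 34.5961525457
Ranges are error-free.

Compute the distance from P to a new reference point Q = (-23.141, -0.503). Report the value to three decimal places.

eq1: (x + 34.386)² + (y + 31.833)² = 42.3571996652²
eq2: (x + 2.553)² + (y + 28.531)² = 40.1623563061²
eq3: (x + 18.232)² + (y + 26.722)² = 34.5961525457²
eq1−eq2, eq1−eq3 (x²,y² cancel):
  63.666·x + 6.604·y = -1194.083616
  32.308·x + 10.222·y = -552.027184
det = 63.666·10.222 − 6.604·32.308 = 437.431820
x = (-1194.083616·10.222 − 6.604·-552.027184) / 437.431820 = -19.569530
y = (63.666·-552.027184 − -1194.083616·32.308) / 437.431820 = 7.848288
|P − Q| = √((-19.569530 − -23.141)² + (7.848288 − -0.503)²) = 9.082918

9.083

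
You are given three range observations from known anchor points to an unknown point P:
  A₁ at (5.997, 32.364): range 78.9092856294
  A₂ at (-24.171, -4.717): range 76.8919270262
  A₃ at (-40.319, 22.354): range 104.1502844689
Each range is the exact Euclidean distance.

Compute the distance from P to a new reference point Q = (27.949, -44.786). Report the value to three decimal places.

eq1: (x − 5.997)² + (y − 32.364)² = 78.9092856294²
eq2: (x + 24.171)² + (y + 4.717)² = 76.8919270262²
eq3: (x + 40.319)² + (y − 22.354)² = 104.1502844689²
eq3−eq2, eq3−eq1 (x²,y² cancel):
  32.296·x − 54.142·y = 3416.077566
  92.632·x + 20.020·y = 3578.675824
det = 32.296·20.020 − -54.142·92.632 = 5661.847664
x = (3416.077566·20.020 − -54.142·3578.675824) / 5661.847664 = 46.300529
y = (32.296·3578.675824 − 3416.077566·92.632) / 5661.847664 = -35.476261
|P − Q| = √((46.300529 − 27.949)² + (-35.476261 − -44.786)²) = 20.577897

20.578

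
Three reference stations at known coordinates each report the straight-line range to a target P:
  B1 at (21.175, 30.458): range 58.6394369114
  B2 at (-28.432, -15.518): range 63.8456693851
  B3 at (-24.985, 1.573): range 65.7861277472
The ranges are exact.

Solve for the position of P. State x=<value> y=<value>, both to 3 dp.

eq1: (x − 21.175)² + (y − 30.458)² = 58.6394369114²
eq2: (x + 28.432)² + (y + 15.518)² = 63.8456693851²
eq3: (x + 24.985)² + (y − 1.573)² = 65.7861277472²
eq3−eq1, eq3−eq2 (x²,y² cancel):
  92.320·x + 57.770·y = 1638.576878
  -6.894·x − 34.182·y = 674.007499
det = 92.320·-34.182 − 57.770·-6.894 = -2757.415860
x = (1638.576878·-34.182 − 57.770·674.007499) / -2757.415860 = 34.433416
y = (92.320·674.007499 − 1638.576878·-6.894) / -2757.415860 = -26.662907

x=34.433 y=-26.663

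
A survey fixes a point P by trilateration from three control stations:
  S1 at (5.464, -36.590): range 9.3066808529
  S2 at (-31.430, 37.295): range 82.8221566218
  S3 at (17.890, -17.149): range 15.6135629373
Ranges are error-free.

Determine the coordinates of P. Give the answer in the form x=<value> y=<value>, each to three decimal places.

eq1: (x − 5.464)² + (y + 36.590)² = 9.3066808529²
eq2: (x + 31.430)² + (y − 37.295)² = 82.8221566218²
eq3: (x − 17.890)² + (y + 17.149)² = 15.6135629373²
eq1−eq3, eq1−eq2 (x²,y² cancel):
  24.852·x + 38.882·y = -911.712134
  -73.788·x + 147.770·y = -5762.816790
det = 24.852·147.770 − 38.882·-73.788 = 6541.405056
x = (-911.712134·147.770 − 38.882·-5762.816790) / 6541.405056 = 13.658555
y = (24.852·-5762.816790 − -911.712134·-73.788) / 6541.405056 = -32.178246

x=13.659 y=-32.178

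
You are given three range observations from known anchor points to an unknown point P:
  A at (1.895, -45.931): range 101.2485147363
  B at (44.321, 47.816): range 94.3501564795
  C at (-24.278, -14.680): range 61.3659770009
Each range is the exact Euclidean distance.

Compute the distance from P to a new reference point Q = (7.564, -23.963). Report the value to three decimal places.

86.758

eq1: (x − 1.895)² + (y + 45.931)² = 101.2485147363²
eq2: (x − 44.321)² + (y − 47.816)² = 94.3501564795²
eq3: (x + 24.278)² + (y + 14.680)² = 61.3659770009²
eq1−eq3, eq1−eq2 (x²,y² cancel):
  -52.346·x + 62.502·y = 5177.154501
  84.852·x + 187.494·y = 3486.782820
det = -52.346·187.494 − 62.502·84.852 = -15117.980628
x = (5177.154501·187.494 − 62.502·3486.782820) / -15117.980628 = -49.792001
y = (-52.346·3486.782820 − 5177.154501·84.852) / -15117.980628 = 41.130563
|P − Q| = √((-49.792001 − 7.564)² + (41.130563 − -23.963)²) = 86.757609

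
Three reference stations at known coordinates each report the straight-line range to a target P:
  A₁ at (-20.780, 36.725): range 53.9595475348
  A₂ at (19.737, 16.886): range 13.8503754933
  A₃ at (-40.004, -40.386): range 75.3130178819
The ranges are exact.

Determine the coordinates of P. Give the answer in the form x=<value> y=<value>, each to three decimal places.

eq1: (x + 20.780)² + (y − 36.725)² = 53.9595475348²
eq2: (x − 19.737)² + (y − 16.886)² = 13.8503754933²
eq3: (x + 40.004)² + (y + 40.386)² = 75.3130178819²
eq3−eq2, eq3−eq1 (x²,y² cancel):
  119.482·x + 114.544·y = 2923.554914
  38.448·x + 154.222·y = 1309.602905
det = 119.482·154.222 − 114.544·38.448 = 14022.765292
x = (2923.554914·154.222 − 114.544·1309.602905) / 14022.765292 = 21.455777
y = (119.482·1309.602905 − 2923.554914·38.448) / 14022.765292 = 3.142685

x=21.456 y=3.143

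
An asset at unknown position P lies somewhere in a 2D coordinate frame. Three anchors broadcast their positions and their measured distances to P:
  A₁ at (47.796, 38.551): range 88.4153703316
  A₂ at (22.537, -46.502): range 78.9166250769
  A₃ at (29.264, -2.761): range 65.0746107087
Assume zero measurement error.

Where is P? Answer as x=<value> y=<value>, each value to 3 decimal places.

eq1: (x − 47.796)² + (y − 38.551)² = 88.4153703316²
eq2: (x − 22.537)² + (y + 46.502)² = 78.9166250769²
eq3: (x − 29.264)² + (y + 2.761)² = 65.0746107087²
eq2−eq1, eq2−eq3 (x²,y² cancel):
  50.518·x + 170.106·y = -489.159153
  13.454·x + 87.482·y = 186.781199
det = 50.518·87.482 − 170.106·13.454 = 2130.809552
x = (-489.159153·87.482 − 170.106·186.781199) / 2130.809552 = -34.993847
y = (50.518·186.781199 − -489.159153·13.454) / 2130.809552 = 7.516843

x=-34.994 y=7.517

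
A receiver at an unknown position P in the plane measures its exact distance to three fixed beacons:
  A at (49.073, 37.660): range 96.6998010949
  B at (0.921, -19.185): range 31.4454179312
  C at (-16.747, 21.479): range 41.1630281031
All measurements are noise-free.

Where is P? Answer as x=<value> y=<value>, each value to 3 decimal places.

eq1: (x − 49.073)² + (y − 37.660)² = 96.6998010949²
eq2: (x − 0.921)² + (y + 19.185)² = 31.4454179312²
eq3: (x + 16.747)² + (y − 21.479)² = 41.1630281031²
eq1−eq2, eq1−eq3 (x²,y² cancel):
  -96.304·x − 113.690·y = 4904.514760
  -131.640·x − 32.362·y = 4571.831170
det = -96.304·-32.362 − -113.690·-131.640 = -11849.561552
x = (4904.514760·-32.362 − -113.690·4571.831170) / -11849.561552 = -30.469615
y = (-96.304·4571.831170 − 4904.514760·-131.640) / -11849.561552 = -17.329307

x=-30.470 y=-17.329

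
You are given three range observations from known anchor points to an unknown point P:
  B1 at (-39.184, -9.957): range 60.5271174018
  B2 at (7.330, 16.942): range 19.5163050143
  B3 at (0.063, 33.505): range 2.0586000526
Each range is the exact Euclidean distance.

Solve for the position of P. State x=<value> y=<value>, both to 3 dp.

x=0.921 y=35.376

eq1: (x + 39.184)² + (y + 9.957)² = 60.5271174018²
eq2: (x − 7.330)² + (y − 16.942)² = 19.5163050143²
eq3: (x − 0.063)² + (y − 33.505)² = 2.0586000526²
eq3−eq1, eq3−eq2 (x²,y² cancel):
  -78.494·x − 86.924·y = -3147.355396
  14.534·x − 33.126·y = -1158.477057
det = -78.494·-33.126 − -86.924·14.534 = 3863.545660
x = (-3147.355396·-33.126 − -86.924·-1158.477057) / 3863.545660 = 0.921391
y = (-78.494·-1158.477057 − -3147.355396·14.534) / 3863.545660 = 35.376096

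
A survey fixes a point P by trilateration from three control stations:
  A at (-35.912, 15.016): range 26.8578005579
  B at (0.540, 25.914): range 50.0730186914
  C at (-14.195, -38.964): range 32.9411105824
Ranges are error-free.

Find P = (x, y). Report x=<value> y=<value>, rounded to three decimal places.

x=-32.587 y=-11.635

eq1: (x + 35.912)² + (y − 15.016)² = 26.8578005579²
eq2: (x − 0.540)² + (y − 25.914)² = 50.0730186914²
eq3: (x + 14.195)² + (y + 38.964)² = 32.9411105824²
eq3−eq1, eq3−eq2 (x²,y² cancel):
  -43.434·x + 107.960·y = 159.235995
  29.470·x + 129.756·y = -2470.054759
det = -43.434·129.756 − 107.960·29.470 = -8817.403304
x = (159.235995·129.756 − 107.960·-2470.054759) / -8817.403304 = -32.586571
y = (-43.434·-2470.054759 − 159.235995·29.470) / -8817.403304 = -11.635135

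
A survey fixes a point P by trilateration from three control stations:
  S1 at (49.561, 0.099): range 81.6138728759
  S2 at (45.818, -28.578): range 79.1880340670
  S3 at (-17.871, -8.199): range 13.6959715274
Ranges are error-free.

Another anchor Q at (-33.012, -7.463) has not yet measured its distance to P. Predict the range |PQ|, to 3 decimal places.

3.671

eq1: (x − 49.561)² + (y − 0.099)² = 81.6138728759²
eq2: (x − 45.818)² + (y + 28.578)² = 79.1880340670²
eq3: (x + 17.871)² + (y + 8.199)² = 13.6959715274²
eq2−eq3, eq2−eq1 (x²,y² cancel):
  -127.378·x + 40.758·y = 3553.770137
  7.486·x + 57.354·y = -849.768192
det = -127.378·57.354 − 40.758·7.486 = -7610.752200
x = (3553.770137·57.354 − 40.758·-849.768192) / -7610.752200 = -31.331697
y = (-127.378·-849.768192 − 3553.770137·7.486) / -7610.752200 = -10.726699
|P − Q| = √((-31.331697 − -33.012)² + (-10.726699 − -7.463)²) = 3.670851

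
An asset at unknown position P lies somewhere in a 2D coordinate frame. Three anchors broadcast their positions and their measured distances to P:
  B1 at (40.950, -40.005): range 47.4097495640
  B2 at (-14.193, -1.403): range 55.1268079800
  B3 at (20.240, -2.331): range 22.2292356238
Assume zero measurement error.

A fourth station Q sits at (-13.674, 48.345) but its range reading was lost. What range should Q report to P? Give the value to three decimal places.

67.689

eq1: (x − 40.950)² + (y + 40.005)² = 47.4097495640²
eq2: (x + 14.193)² + (y + 1.403)² = 55.1268079800²
eq3: (x − 20.240)² + (y + 2.331)² = 22.2292356238²
eq3−eq1, eq3−eq2 (x²,y² cancel):
  41.420·x − 75.348·y = 1108.665927
  -68.866·x + 1.856·y = -2756.507545
det = 41.420·1.856 − -75.348·-68.866 = -5112.039848
x = (1108.665927·1.856 − -75.348·-2756.507545) / -5112.039848 = 40.226534
y = (41.420·-2756.507545 − 1108.665927·-68.866) / -5112.039848 = 7.399229
|P − Q| = √((40.226534 − -13.674)² + (7.399229 − 48.345)²) = 67.689170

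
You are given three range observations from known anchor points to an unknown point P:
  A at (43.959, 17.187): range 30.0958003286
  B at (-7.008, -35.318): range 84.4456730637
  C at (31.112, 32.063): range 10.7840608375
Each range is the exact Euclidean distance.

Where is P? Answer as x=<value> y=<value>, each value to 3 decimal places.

eq1: (x − 43.959)² + (y − 17.187)² = 30.0958003286²
eq2: (x + 7.008)² + (y + 35.318)² = 84.4456730637²
eq3: (x − 31.112)² + (y − 32.063)² = 10.7840608375²
eq2−eq3, eq2−eq1 (x²,y² cancel):
  76.240·x + 134.762·y = 7714.295056
  101.934·x + 105.010·y = 7156.627964
det = 76.240·105.010 − 134.762·101.934 = -5730.867308
x = (7714.295056·105.010 − 134.762·7156.627964) / -5730.867308 = 26.935430
y = (76.240·7156.627964 − 7714.295056·101.934) / -5730.867308 = 42.005446

x=26.935 y=42.005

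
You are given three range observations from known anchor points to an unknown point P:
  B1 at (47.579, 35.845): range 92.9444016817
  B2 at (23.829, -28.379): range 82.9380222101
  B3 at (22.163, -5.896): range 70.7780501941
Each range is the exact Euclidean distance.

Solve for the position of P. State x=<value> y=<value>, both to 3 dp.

x=-43.912 y=19.473

eq1: (x − 47.579)² + (y − 35.845)² = 92.9444016817²
eq2: (x − 23.829)² + (y + 28.379)² = 82.9380222101²
eq3: (x − 22.163)² + (y + 5.896)² = 70.7780501941²
eq2−eq1, eq2−eq3 (x²,y² cancel):
  47.500·x + 128.448·y = 415.490108
  -3.332·x + 44.966·y = 1021.955642
det = 47.500·44.966 − 128.448·-3.332 = 2563.873736
x = (415.490108·44.966 − 128.448·1021.955642) / 2563.873736 = -43.912159
y = (47.500·1021.955642 − 415.490108·-3.332) / 2563.873736 = 19.473387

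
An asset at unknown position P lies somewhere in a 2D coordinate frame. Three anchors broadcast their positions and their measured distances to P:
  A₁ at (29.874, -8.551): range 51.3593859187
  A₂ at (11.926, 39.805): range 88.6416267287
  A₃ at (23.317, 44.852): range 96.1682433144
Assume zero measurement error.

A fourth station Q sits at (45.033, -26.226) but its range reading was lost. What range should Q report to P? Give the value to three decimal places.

eq1: (x − 29.874)² + (y + 8.551)² = 51.3593859187²
eq2: (x − 11.926)² + (y − 39.805)² = 88.6416267287²
eq3: (x − 23.317)² + (y − 44.852)² = 96.1682433144²
eq1−eq2, eq1−eq3 (x²,y² cancel):
  -35.896·x + 96.712·y = -4458.459443
  -13.114·x + 106.806·y = -5020.735584
det = -35.896·106.806 − 96.712·-13.114 = -2565.627008
x = (-4458.459443·106.806 − 96.712·-5020.735584) / -2565.627008 = -3.654140
y = (-35.896·-5020.735584 − -4458.459443·-13.114) / -2565.627008 = -47.456660
|P − Q| = √((-3.654140 − 45.033)² + (-47.456660 − -26.226)²) = 53.114767

53.115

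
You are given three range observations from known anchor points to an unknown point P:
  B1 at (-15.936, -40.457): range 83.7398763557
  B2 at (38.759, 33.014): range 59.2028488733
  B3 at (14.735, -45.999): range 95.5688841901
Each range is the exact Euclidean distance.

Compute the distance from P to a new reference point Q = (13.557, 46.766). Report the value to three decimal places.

33.308

eq1: (x + 15.936)² + (y + 40.457)² = 83.7398763557²
eq2: (x − 38.759)² + (y − 33.014)² = 59.2028488733²
eq3: (x − 14.735)² + (y + 45.999)² = 95.5688841901²
eq2−eq3, eq2−eq1 (x²,y² cancel):
  -48.048·x − 158.026·y = -5887.590362
  -109.390·x − 146.942·y = -4208.848909
det = -48.048·-146.942 − -158.026·-109.390 = -10226.194924
x = (-5887.590362·-146.942 − -158.026·-4208.848909) / -10226.194924 = -19.560232
y = (-48.048·-4208.848909 − -5887.590362·-109.390) / -10226.194924 = 43.204412
|P − Q| = √((-19.560232 − 13.557)² + (43.204412 − 46.766)²) = 33.308197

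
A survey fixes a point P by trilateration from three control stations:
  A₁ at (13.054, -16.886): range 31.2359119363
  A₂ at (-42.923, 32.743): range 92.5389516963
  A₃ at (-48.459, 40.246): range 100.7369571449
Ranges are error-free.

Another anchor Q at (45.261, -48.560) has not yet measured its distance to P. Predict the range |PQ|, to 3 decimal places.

eq1: (x − 13.054)² + (y + 16.886)² = 31.2359119363²
eq2: (x + 42.923)² + (y − 32.743)² = 92.5389516963²
eq3: (x + 48.459)² + (y − 40.246)² = 100.7369571449²
eq1−eq2, eq1−eq3 (x²,y² cancel):
  -111.954·x + 99.258·y = -5128.831321
  -123.026·x + 114.264·y = -5659.781055
det = -111.954·114.264 − 99.258·-123.026 = -580.997148
x = (-5128.831321·114.264 − 99.258·-5659.781055) / -580.997148 = 41.759644
y = (-111.954·-5659.781055 − -5128.831321·-123.026) / -580.997148 = -4.570636
|P − Q| = √((41.759644 − 45.261)² + (-4.570636 − -48.560)²) = 44.128491

44.128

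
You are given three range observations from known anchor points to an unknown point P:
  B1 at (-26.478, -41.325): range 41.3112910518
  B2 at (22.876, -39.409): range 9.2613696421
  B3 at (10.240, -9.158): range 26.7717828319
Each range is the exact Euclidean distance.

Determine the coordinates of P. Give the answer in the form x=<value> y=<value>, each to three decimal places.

eq1: (x + 26.478)² + (y + 41.325)² = 41.3112910518²
eq2: (x − 22.876)² + (y + 39.409)² = 9.2613696421²
eq3: (x − 10.240)² + (y + 9.158)² = 26.7717828319²
eq2−eq3, eq2−eq1 (x²,y² cancel):
  -25.272·x + 60.502·y = -2518.609481
  -98.708·x − 3.832·y = -1288.390349
det = -25.272·-3.832 − 60.502·-98.708 = 6068.873720
x = (-2518.609481·-3.832 − 60.502·-1288.390349) / 6068.873720 = 14.434557
y = (-25.272·-1288.390349 − -2518.609481·-98.708) / 6068.873720 = -35.599143

x=14.435 y=-35.599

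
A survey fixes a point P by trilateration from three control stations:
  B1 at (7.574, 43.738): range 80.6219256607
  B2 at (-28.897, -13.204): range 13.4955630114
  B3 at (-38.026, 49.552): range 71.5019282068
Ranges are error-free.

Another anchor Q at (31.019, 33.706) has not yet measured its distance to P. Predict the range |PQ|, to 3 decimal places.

eq1: (x − 7.574)² + (y − 43.738)² = 80.6219256607²
eq2: (x + 28.897)² + (y + 13.204)² = 13.4955630114²
eq3: (x + 38.026)² + (y − 49.552)² = 71.5019282068²
eq2−eq1, eq2−eq3 (x²,y² cancel):
  72.942·x + 113.884·y = -5356.768781
  -18.258·x + 125.512·y = -2038.400361
det = 72.942·125.512 − 113.884·-18.258 = 11234.390376
x = (-5356.768781·125.512 − 113.884·-2038.400361) / 11234.390376 = -39.183041
y = (72.942·-2038.400361 − -5356.768781·-18.258) / 11234.390376 = -21.940566
|P − Q| = √((-39.183041 − 31.019)² + (-21.940566 − 33.706)²) = 89.581621

89.582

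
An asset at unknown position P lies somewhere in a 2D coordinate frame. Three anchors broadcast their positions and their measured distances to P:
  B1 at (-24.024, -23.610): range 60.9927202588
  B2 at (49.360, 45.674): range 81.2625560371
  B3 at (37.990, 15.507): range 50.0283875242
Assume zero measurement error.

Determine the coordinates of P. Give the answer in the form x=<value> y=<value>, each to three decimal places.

x=35.992 y=-34.481

eq1: (x + 24.024)² + (y + 23.610)² = 60.9927202588²
eq2: (x − 49.360)² + (y − 45.674)² = 81.2625560371²
eq3: (x − 37.990)² + (y − 15.507)² = 50.0283875242²
eq2−eq1, eq2−eq3 (x²,y² cancel):
  -146.768·x − 138.568·y = -504.448111
  -22.740·x − 60.334·y = 1261.946728
det = -146.768·-60.334 − -138.568·-22.740 = 5704.064192
x = (-504.448111·-60.334 − -138.568·1261.946728) / 5704.064192 = 35.992022
y = (-146.768·1261.946728 − -504.448111·-22.740) / 5704.064192 = -34.481475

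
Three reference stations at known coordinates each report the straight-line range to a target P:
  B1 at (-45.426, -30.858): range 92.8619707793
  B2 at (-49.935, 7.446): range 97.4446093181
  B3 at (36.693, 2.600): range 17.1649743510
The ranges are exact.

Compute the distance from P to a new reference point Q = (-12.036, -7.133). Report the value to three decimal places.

eq1: (x + 45.426)² + (y + 30.858)² = 92.8619707793²
eq2: (x + 49.935)² + (y − 7.446)² = 97.4446093181²
eq3: (x − 36.693)² + (y − 2.600)² = 17.1649743510²
eq3−eq2, eq3−eq1 (x²,y² cancel):
  -173.256·x + 9.692·y = -8005.004649
  -164.238·x − 66.916·y = -6666.107882
det = -173.256·-66.916 − 9.692·-164.238 = 13185.393192
x = (-8005.004649·-66.916 − 9.692·-6666.107882) / 13185.393192 = 45.525439
y = (-173.256·-6666.107882 − -8005.004649·-164.238) / 13185.393192 = -12.118165
|P − Q| = √((45.525439 − -12.036)² + (-12.118165 − -7.133)²) = 57.776908

57.777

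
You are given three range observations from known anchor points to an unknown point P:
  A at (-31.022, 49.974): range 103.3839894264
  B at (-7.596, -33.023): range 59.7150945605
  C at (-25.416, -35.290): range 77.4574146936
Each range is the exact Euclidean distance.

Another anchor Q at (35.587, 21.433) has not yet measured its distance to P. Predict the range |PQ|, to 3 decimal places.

eq1: (x + 31.022)² + (y − 49.974)² = 103.3839894264²
eq2: (x + 7.596)² + (y + 33.023)² = 59.7150945605²
eq3: (x + 25.416)² + (y + 35.290)² = 77.4574146936²
eq3−eq2, eq3−eq1 (x²,y² cancel):
  35.640·x + 4.534·y = 1690.619162
  -11.212·x + 170.528·y = -3120.190175
det = 35.640·170.528 − 4.534·-11.212 = 6128.453128
x = (1690.619162·170.528 − 4.534·-3120.190175) / 6128.453128 = 49.350928
y = (35.640·-3120.190175 − 1690.619162·-11.212) / 6128.453128 = -15.052470
|P − Q| = √((49.350928 − 35.587)² + (-15.052470 − 21.433)²) = 38.995323

38.995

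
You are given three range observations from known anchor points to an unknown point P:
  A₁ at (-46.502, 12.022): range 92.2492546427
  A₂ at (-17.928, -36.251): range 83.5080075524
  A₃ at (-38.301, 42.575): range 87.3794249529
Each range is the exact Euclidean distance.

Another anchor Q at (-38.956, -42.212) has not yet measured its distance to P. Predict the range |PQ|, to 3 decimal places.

eq1: (x + 46.502)² + (y − 12.022)² = 92.2492546427²
eq2: (x + 17.928)² + (y + 36.251)² = 83.5080075524²
eq3: (x + 38.301)² + (y − 42.575)² = 87.3794249529²
eq1−eq3, eq1−eq2 (x²,y² cancel):
  16.402·x + 61.106·y = 1847.393815
  57.148·x − 96.546·y = 864.921354
det = 16.402·-96.546 − 61.106·57.148 = -5075.633180
x = (1847.393815·-96.546 − 61.106·864.921354) / -5075.633180 = 45.553010
y = (16.402·864.921354 − 1847.393815·57.148) / -5075.633180 = 18.005324
|P − Q| = √((45.553010 − -38.956)² + (18.005324 − -42.212)²) = 103.768487

103.768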